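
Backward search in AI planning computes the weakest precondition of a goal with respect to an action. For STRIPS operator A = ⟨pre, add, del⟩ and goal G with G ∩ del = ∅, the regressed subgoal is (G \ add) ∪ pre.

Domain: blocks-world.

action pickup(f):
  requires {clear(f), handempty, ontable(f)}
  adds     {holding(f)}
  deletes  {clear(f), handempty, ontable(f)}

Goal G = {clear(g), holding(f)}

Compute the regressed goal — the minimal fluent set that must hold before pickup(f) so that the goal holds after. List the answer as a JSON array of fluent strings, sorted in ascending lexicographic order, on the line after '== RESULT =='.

Regress:
  G ∩ del = {}  (empty — regression defined)
  G \ add = {clear(g), holding(f)} \ {holding(f)} = {clear(g)}
  ∪ pre   = {clear(g)} ∪ {clear(f), handempty, ontable(f)}
          = {clear(f), clear(g), handempty, ontable(f)}

== RESULT ==
["clear(f)", "clear(g)", "handempty", "ontable(f)"]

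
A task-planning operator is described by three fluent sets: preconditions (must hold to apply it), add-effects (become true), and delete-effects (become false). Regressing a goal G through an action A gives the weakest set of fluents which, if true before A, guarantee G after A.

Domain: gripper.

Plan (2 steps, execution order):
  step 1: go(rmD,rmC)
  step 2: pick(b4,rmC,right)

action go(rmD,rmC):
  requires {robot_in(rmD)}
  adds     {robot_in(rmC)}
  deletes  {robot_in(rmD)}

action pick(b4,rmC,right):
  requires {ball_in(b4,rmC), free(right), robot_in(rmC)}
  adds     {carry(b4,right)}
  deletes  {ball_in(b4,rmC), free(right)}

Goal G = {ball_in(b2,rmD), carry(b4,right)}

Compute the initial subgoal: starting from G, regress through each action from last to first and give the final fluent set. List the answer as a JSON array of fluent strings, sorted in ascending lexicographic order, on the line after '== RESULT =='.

Work backward from the goal:
  through step 2 (pick(b4,rmC,right)): drop {carry(b4,right)}, keep {ball_in(b2,rmD)}, require {ball_in(b4,rmC), free(right), robot_in(rmC)}
    → {ball_in(b2,rmD), ball_in(b4,rmC), free(right), robot_in(rmC)}
  through step 1 (go(rmD,rmC)): drop {robot_in(rmC)}, keep {ball_in(b2,rmD), ball_in(b4,rmC), free(right)}, require {robot_in(rmD)}
    → {ball_in(b2,rmD), ball_in(b4,rmC), free(right), robot_in(rmD)}

== RESULT ==
["ball_in(b2,rmD)", "ball_in(b4,rmC)", "free(right)", "robot_in(rmD)"]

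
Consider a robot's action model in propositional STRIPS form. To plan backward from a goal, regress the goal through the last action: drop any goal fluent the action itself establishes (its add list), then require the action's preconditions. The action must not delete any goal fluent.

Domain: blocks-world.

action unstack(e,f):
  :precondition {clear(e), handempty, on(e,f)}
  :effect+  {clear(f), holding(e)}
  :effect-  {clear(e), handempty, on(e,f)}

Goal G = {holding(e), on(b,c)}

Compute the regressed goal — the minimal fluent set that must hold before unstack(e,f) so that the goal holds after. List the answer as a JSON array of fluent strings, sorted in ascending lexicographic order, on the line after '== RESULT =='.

Regress:
  G ∩ del = {}  (empty — regression defined)
  G \ add = {holding(e), on(b,c)} \ {clear(f), holding(e)} = {on(b,c)}
  ∪ pre   = {on(b,c)} ∪ {clear(e), handempty, on(e,f)}
          = {clear(e), handempty, on(b,c), on(e,f)}

== RESULT ==
["clear(e)", "handempty", "on(b,c)", "on(e,f)"]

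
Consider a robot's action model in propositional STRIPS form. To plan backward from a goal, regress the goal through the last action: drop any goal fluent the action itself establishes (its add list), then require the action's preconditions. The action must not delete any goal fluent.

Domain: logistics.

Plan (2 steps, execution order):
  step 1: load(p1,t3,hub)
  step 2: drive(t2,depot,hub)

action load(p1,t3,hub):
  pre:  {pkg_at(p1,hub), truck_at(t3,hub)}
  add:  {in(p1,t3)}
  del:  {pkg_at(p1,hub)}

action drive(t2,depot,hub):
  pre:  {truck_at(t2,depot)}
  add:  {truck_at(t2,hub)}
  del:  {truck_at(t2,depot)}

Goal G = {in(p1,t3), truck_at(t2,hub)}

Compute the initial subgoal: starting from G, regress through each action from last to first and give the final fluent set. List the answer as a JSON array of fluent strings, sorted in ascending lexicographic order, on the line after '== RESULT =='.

Regress step by step:
  through step 2 (drive(t2,depot,hub)): drop {truck_at(t2,hub)}, keep {in(p1,t3)}, require {truck_at(t2,depot)}
    → {in(p1,t3), truck_at(t2,depot)}
  through step 1 (load(p1,t3,hub)): drop {in(p1,t3)}, keep {truck_at(t2,depot)}, require {pkg_at(p1,hub), truck_at(t3,hub)}
    → {pkg_at(p1,hub), truck_at(t2,depot), truck_at(t3,hub)}

== RESULT ==
["pkg_at(p1,hub)", "truck_at(t2,depot)", "truck_at(t3,hub)"]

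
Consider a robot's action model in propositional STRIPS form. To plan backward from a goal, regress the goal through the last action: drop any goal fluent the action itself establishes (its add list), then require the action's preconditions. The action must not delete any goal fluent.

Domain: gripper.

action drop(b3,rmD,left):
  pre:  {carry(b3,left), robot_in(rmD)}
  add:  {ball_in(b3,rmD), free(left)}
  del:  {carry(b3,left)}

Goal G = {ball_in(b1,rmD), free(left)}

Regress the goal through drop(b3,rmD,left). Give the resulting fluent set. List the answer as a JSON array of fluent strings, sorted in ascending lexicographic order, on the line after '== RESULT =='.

Compute (G \ add) ∪ pre:
  G ∩ del = {}  (empty — regression defined)
  G \ add = {ball_in(b1,rmD), free(left)} \ {ball_in(b3,rmD), free(left)} = {ball_in(b1,rmD)}
  ∪ pre   = {ball_in(b1,rmD)} ∪ {carry(b3,left), robot_in(rmD)}
          = {ball_in(b1,rmD), carry(b3,left), robot_in(rmD)}

== RESULT ==
["ball_in(b1,rmD)", "carry(b3,left)", "robot_in(rmD)"]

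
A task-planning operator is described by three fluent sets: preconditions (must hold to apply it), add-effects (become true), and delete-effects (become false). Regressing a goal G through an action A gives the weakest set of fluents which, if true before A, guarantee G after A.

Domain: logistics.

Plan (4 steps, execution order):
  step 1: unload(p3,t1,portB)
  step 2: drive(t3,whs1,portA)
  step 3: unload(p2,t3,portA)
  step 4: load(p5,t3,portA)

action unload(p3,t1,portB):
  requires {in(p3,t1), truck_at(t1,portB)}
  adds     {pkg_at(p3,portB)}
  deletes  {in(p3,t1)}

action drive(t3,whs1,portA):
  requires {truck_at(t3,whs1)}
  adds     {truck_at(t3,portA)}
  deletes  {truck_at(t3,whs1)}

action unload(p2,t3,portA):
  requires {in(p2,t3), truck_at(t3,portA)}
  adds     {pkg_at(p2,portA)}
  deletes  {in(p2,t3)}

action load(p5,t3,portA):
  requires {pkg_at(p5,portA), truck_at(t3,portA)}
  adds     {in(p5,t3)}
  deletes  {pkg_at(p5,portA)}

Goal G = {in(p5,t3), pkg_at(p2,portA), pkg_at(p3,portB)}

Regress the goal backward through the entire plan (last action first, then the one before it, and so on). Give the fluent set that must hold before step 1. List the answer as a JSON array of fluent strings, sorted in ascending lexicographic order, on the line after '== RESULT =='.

Work backward from the goal:
  through step 4 (load(p5,t3,portA)): drop {in(p5,t3)}, keep {pkg_at(p2,portA), pkg_at(p3,portB)}, require {pkg_at(p5,portA), truck_at(t3,portA)}
    → {pkg_at(p2,portA), pkg_at(p3,portB), pkg_at(p5,portA), truck_at(t3,portA)}
  through step 3 (unload(p2,t3,portA)): drop {pkg_at(p2,portA)}, keep {pkg_at(p3,portB), pkg_at(p5,portA), truck_at(t3,portA)}, require {in(p2,t3), truck_at(t3,portA)}
    → {in(p2,t3), pkg_at(p3,portB), pkg_at(p5,portA), truck_at(t3,portA)}
  through step 2 (drive(t3,whs1,portA)): drop {truck_at(t3,portA)}, keep {in(p2,t3), pkg_at(p3,portB), pkg_at(p5,portA)}, require {truck_at(t3,whs1)}
    → {in(p2,t3), pkg_at(p3,portB), pkg_at(p5,portA), truck_at(t3,whs1)}
  through step 1 (unload(p3,t1,portB)): drop {pkg_at(p3,portB)}, keep {in(p2,t3), pkg_at(p5,portA), truck_at(t3,whs1)}, require {in(p3,t1), truck_at(t1,portB)}
    → {in(p2,t3), in(p3,t1), pkg_at(p5,portA), truck_at(t1,portB), truck_at(t3,whs1)}

== RESULT ==
["in(p2,t3)", "in(p3,t1)", "pkg_at(p5,portA)", "truck_at(t1,portB)", "truck_at(t3,whs1)"]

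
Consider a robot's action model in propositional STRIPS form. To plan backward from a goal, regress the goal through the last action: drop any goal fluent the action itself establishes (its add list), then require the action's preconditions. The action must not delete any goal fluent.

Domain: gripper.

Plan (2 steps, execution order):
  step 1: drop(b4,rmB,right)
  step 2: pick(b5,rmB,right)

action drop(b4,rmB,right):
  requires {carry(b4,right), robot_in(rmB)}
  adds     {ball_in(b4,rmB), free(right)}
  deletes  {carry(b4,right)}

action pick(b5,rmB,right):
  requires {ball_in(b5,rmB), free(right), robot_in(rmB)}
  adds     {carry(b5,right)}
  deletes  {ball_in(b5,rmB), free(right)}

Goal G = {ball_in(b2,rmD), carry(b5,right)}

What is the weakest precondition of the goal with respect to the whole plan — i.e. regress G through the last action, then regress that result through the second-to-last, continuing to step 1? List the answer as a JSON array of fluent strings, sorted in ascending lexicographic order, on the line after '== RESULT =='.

Regress step by step:
  through step 2 (pick(b5,rmB,right)): drop {carry(b5,right)}, keep {ball_in(b2,rmD)}, require {ball_in(b5,rmB), free(right), robot_in(rmB)}
    → {ball_in(b2,rmD), ball_in(b5,rmB), free(right), robot_in(rmB)}
  through step 1 (drop(b4,rmB,right)): drop {free(right)}, keep {ball_in(b2,rmD), ball_in(b5,rmB), robot_in(rmB)}, require {carry(b4,right), robot_in(rmB)}
    → {ball_in(b2,rmD), ball_in(b5,rmB), carry(b4,right), robot_in(rmB)}

== RESULT ==
["ball_in(b2,rmD)", "ball_in(b5,rmB)", "carry(b4,right)", "robot_in(rmB)"]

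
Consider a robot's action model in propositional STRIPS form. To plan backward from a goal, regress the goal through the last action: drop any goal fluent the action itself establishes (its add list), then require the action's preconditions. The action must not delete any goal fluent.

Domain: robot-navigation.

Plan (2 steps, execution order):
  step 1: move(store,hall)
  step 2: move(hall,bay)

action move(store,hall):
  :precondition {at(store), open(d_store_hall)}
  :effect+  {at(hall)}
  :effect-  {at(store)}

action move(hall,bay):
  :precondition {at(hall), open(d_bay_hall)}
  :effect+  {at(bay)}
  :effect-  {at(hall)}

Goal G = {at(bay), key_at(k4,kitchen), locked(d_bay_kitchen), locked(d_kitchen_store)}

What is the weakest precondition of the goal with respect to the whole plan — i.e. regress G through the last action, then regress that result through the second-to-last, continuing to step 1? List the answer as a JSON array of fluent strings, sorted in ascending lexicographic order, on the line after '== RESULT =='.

Work backward from the goal:
  through step 2 (move(hall,bay)): drop {at(bay)}, keep {key_at(k4,kitchen), locked(d_bay_kitchen), locked(d_kitchen_store)}, require {at(hall), open(d_bay_hall)}
    → {at(hall), key_at(k4,kitchen), locked(d_bay_kitchen), locked(d_kitchen_store), open(d_bay_hall)}
  through step 1 (move(store,hall)): drop {at(hall)}, keep {key_at(k4,kitchen), locked(d_bay_kitchen), locked(d_kitchen_store), open(d_bay_hall)}, require {at(store), open(d_store_hall)}
    → {at(store), key_at(k4,kitchen), locked(d_bay_kitchen), locked(d_kitchen_store), open(d_bay_hall), open(d_store_hall)}

== RESULT ==
["at(store)", "key_at(k4,kitchen)", "locked(d_bay_kitchen)", "locked(d_kitchen_store)", "open(d_bay_hall)", "open(d_store_hall)"]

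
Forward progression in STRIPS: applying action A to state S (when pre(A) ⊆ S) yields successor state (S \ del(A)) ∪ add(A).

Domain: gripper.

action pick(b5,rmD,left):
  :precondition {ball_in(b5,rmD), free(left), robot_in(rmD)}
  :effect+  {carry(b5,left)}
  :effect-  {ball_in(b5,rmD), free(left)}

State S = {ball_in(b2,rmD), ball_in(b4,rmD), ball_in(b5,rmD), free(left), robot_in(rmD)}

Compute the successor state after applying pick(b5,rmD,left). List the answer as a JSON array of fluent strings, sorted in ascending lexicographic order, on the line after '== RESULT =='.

Compute (S \ del) ∪ add:
  pre ⊆ S: {ball_in(b5,rmD), free(left), robot_in(rmD)} ⊆ S  — applicable
  S \ del = {ball_in(b2,rmD), ball_in(b4,rmD), robot_in(rmD)}
  ∪ add   = {ball_in(b2,rmD), ball_in(b4,rmD), carry(b5,left), robot_in(rmD)}

== RESULT ==
["ball_in(b2,rmD)", "ball_in(b4,rmD)", "carry(b5,left)", "robot_in(rmD)"]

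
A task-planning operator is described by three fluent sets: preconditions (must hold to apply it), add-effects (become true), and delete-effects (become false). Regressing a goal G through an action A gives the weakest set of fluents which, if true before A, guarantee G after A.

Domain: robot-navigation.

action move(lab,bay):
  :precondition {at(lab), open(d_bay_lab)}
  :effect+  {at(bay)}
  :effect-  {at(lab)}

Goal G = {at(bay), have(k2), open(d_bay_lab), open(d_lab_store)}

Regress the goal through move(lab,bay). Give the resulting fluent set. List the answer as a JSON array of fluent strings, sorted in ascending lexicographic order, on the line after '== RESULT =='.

Regress:
  G ∩ del = {}  (empty — regression defined)
  G \ add = {at(bay), have(k2), open(d_bay_lab), open(d_lab_store)} \ {at(bay)} = {have(k2), open(d_bay_lab), open(d_lab_store)}
  ∪ pre   = {have(k2), open(d_bay_lab), open(d_lab_store)} ∪ {at(lab), open(d_bay_lab)}
          = {at(lab), have(k2), open(d_bay_lab), open(d_lab_store)}

== RESULT ==
["at(lab)", "have(k2)", "open(d_bay_lab)", "open(d_lab_store)"]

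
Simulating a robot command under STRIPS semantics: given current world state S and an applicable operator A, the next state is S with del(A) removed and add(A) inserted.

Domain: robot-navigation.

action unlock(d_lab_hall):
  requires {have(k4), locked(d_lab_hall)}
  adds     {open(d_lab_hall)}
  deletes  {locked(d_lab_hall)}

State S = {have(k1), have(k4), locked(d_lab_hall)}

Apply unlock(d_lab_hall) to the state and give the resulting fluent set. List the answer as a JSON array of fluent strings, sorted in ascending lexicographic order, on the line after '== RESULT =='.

Compute (S \ del) ∪ add:
  pre ⊆ S: {have(k4), locked(d_lab_hall)} ⊆ S  — applicable
  S \ del = {have(k1), have(k4)}
  ∪ add   = {have(k1), have(k4), open(d_lab_hall)}

== RESULT ==
["have(k1)", "have(k4)", "open(d_lab_hall)"]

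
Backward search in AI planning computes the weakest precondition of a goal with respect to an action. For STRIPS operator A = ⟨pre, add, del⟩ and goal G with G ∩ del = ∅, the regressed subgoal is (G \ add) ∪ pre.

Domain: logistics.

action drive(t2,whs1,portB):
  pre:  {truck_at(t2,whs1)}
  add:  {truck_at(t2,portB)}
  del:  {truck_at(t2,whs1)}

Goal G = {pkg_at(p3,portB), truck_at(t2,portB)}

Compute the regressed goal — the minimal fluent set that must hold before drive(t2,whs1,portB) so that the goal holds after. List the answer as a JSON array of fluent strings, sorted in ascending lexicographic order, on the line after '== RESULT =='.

Compute (G \ add) ∪ pre:
  G ∩ del = {}  (empty — regression defined)
  G \ add = {pkg_at(p3,portB), truck_at(t2,portB)} \ {truck_at(t2,portB)} = {pkg_at(p3,portB)}
  ∪ pre   = {pkg_at(p3,portB)} ∪ {truck_at(t2,whs1)}
          = {pkg_at(p3,portB), truck_at(t2,whs1)}

== RESULT ==
["pkg_at(p3,portB)", "truck_at(t2,whs1)"]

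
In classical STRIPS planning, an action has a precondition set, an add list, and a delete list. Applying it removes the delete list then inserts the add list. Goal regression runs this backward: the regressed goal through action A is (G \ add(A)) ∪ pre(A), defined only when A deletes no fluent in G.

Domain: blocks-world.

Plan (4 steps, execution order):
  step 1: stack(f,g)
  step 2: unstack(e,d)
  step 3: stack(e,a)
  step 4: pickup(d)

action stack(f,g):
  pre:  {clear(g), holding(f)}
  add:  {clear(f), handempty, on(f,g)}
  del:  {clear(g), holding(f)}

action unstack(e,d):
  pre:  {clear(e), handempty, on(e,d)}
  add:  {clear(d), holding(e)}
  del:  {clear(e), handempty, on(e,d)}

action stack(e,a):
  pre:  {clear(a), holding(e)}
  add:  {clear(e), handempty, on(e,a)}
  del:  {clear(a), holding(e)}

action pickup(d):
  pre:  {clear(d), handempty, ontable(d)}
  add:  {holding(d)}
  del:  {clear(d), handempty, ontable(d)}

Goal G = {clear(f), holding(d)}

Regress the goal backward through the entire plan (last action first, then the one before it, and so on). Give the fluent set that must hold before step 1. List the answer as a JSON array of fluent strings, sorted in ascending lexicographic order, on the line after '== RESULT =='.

Regress step by step:
  through step 4 (pickup(d)): drop {holding(d)}, keep {clear(f)}, require {clear(d), handempty, ontable(d)}
    → {clear(d), clear(f), handempty, ontable(d)}
  through step 3 (stack(e,a)): drop {handempty}, keep {clear(d), clear(f), ontable(d)}, require {clear(a), holding(e)}
    → {clear(a), clear(d), clear(f), holding(e), ontable(d)}
  through step 2 (unstack(e,d)): drop {clear(d), holding(e)}, keep {clear(a), clear(f), ontable(d)}, require {clear(e), handempty, on(e,d)}
    → {clear(a), clear(e), clear(f), handempty, on(e,d), ontable(d)}
  through step 1 (stack(f,g)): drop {clear(f), handempty}, keep {clear(a), clear(e), on(e,d), ontable(d)}, require {clear(g), holding(f)}
    → {clear(a), clear(e), clear(g), holding(f), on(e,d), ontable(d)}

== RESULT ==
["clear(a)", "clear(e)", "clear(g)", "holding(f)", "on(e,d)", "ontable(d)"]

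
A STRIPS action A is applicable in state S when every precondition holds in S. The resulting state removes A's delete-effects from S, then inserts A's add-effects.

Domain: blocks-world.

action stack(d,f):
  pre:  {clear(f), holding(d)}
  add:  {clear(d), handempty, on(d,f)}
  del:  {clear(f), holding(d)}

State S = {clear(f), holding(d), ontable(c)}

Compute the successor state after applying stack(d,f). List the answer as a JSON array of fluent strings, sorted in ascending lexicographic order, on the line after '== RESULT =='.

Progress:
  pre ⊆ S: {clear(f), holding(d)} ⊆ S  — applicable
  S \ del = {ontable(c)}
  ∪ add   = {clear(d), handempty, on(d,f), ontable(c)}

== RESULT ==
["clear(d)", "handempty", "on(d,f)", "ontable(c)"]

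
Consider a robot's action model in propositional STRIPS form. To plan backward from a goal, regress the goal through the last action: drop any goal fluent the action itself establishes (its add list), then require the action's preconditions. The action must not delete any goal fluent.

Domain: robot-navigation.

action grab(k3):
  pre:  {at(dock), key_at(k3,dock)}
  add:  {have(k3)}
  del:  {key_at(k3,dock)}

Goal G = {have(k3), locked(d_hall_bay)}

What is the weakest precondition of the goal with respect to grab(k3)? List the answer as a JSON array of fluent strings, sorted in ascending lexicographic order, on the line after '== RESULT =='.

Regress:
  G ∩ del = {}  (empty — regression defined)
  G \ add = {have(k3), locked(d_hall_bay)} \ {have(k3)} = {locked(d_hall_bay)}
  ∪ pre   = {locked(d_hall_bay)} ∪ {at(dock), key_at(k3,dock)}
          = {at(dock), key_at(k3,dock), locked(d_hall_bay)}

== RESULT ==
["at(dock)", "key_at(k3,dock)", "locked(d_hall_bay)"]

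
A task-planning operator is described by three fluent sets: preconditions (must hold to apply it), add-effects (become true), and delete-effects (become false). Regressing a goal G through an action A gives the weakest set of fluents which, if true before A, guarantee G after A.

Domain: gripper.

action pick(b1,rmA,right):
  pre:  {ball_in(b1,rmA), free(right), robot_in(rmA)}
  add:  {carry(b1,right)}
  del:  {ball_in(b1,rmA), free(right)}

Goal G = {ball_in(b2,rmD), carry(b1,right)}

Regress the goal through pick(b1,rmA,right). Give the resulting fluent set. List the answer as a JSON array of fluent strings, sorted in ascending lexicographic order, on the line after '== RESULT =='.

Compute (G \ add) ∪ pre:
  G ∩ del = {}  (empty — regression defined)
  G \ add = {ball_in(b2,rmD), carry(b1,right)} \ {carry(b1,right)} = {ball_in(b2,rmD)}
  ∪ pre   = {ball_in(b2,rmD)} ∪ {ball_in(b1,rmA), free(right), robot_in(rmA)}
          = {ball_in(b1,rmA), ball_in(b2,rmD), free(right), robot_in(rmA)}

== RESULT ==
["ball_in(b1,rmA)", "ball_in(b2,rmD)", "free(right)", "robot_in(rmA)"]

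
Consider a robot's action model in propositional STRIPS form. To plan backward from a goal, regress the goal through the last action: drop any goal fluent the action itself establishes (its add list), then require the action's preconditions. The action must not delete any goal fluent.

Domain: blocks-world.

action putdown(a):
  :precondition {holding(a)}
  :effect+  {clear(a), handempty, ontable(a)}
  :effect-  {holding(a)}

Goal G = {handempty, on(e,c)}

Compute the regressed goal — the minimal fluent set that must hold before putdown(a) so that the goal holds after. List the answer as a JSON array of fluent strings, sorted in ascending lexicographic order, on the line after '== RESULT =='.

Compute (G \ add) ∪ pre:
  G ∩ del = {}  (empty — regression defined)
  G \ add = {handempty, on(e,c)} \ {clear(a), handempty, ontable(a)} = {on(e,c)}
  ∪ pre   = {on(e,c)} ∪ {holding(a)}
          = {holding(a), on(e,c)}

== RESULT ==
["holding(a)", "on(e,c)"]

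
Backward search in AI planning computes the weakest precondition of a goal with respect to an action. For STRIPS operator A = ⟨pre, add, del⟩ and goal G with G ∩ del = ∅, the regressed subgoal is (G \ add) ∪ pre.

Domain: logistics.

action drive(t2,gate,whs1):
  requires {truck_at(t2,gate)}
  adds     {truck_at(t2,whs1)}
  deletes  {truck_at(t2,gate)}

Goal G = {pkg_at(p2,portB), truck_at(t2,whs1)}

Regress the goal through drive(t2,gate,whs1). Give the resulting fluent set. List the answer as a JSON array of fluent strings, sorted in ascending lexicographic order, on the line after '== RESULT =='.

Compute (G \ add) ∪ pre:
  G ∩ del = {}  (empty — regression defined)
  G \ add = {pkg_at(p2,portB), truck_at(t2,whs1)} \ {truck_at(t2,whs1)} = {pkg_at(p2,portB)}
  ∪ pre   = {pkg_at(p2,portB)} ∪ {truck_at(t2,gate)}
          = {pkg_at(p2,portB), truck_at(t2,gate)}

== RESULT ==
["pkg_at(p2,portB)", "truck_at(t2,gate)"]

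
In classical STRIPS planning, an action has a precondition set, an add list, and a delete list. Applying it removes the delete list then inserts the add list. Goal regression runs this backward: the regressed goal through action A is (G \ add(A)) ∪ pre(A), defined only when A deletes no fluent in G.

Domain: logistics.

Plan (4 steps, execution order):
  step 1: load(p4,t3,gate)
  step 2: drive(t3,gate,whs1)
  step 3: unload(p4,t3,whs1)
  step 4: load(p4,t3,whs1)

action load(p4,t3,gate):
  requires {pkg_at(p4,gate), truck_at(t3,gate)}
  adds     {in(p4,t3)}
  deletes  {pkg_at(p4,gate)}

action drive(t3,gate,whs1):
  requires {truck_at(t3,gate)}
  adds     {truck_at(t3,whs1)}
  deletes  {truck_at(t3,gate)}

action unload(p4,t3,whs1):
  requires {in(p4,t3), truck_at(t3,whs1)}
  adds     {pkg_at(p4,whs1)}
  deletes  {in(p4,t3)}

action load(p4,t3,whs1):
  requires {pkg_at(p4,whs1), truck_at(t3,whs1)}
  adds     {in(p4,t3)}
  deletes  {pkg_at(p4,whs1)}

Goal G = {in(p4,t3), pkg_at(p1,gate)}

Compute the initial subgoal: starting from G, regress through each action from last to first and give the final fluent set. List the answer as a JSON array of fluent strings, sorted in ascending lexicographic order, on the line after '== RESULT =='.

Work backward from the goal:
  through step 4 (load(p4,t3,whs1)): drop {in(p4,t3)}, keep {pkg_at(p1,gate)}, require {pkg_at(p4,whs1), truck_at(t3,whs1)}
    → {pkg_at(p1,gate), pkg_at(p4,whs1), truck_at(t3,whs1)}
  through step 3 (unload(p4,t3,whs1)): drop {pkg_at(p4,whs1)}, keep {pkg_at(p1,gate), truck_at(t3,whs1)}, require {in(p4,t3), truck_at(t3,whs1)}
    → {in(p4,t3), pkg_at(p1,gate), truck_at(t3,whs1)}
  through step 2 (drive(t3,gate,whs1)): drop {truck_at(t3,whs1)}, keep {in(p4,t3), pkg_at(p1,gate)}, require {truck_at(t3,gate)}
    → {in(p4,t3), pkg_at(p1,gate), truck_at(t3,gate)}
  through step 1 (load(p4,t3,gate)): drop {in(p4,t3)}, keep {pkg_at(p1,gate), truck_at(t3,gate)}, require {pkg_at(p4,gate), truck_at(t3,gate)}
    → {pkg_at(p1,gate), pkg_at(p4,gate), truck_at(t3,gate)}

== RESULT ==
["pkg_at(p1,gate)", "pkg_at(p4,gate)", "truck_at(t3,gate)"]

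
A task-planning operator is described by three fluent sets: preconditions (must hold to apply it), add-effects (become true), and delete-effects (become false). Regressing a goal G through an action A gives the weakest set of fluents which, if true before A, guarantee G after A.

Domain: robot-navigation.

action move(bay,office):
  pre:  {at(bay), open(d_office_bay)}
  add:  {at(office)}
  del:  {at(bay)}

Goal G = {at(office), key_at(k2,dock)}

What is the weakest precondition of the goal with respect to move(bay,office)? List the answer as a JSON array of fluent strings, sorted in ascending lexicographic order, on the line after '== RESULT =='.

Regress:
  G ∩ del = {}  (empty — regression defined)
  G \ add = {at(office), key_at(k2,dock)} \ {at(office)} = {key_at(k2,dock)}
  ∪ pre   = {key_at(k2,dock)} ∪ {at(bay), open(d_office_bay)}
          = {at(bay), key_at(k2,dock), open(d_office_bay)}

== RESULT ==
["at(bay)", "key_at(k2,dock)", "open(d_office_bay)"]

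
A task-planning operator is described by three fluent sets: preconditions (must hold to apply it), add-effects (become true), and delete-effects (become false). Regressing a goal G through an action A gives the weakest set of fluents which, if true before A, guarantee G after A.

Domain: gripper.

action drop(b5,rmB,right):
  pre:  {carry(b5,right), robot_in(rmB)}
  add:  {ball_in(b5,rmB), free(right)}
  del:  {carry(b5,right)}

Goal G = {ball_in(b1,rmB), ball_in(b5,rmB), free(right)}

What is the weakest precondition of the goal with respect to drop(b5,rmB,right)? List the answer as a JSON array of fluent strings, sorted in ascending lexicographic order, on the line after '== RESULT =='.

Compute (G \ add) ∪ pre:
  G ∩ del = {}  (empty — regression defined)
  G \ add = {ball_in(b1,rmB), ball_in(b5,rmB), free(right)} \ {ball_in(b5,rmB), free(right)} = {ball_in(b1,rmB)}
  ∪ pre   = {ball_in(b1,rmB)} ∪ {carry(b5,right), robot_in(rmB)}
          = {ball_in(b1,rmB), carry(b5,right), robot_in(rmB)}

== RESULT ==
["ball_in(b1,rmB)", "carry(b5,right)", "robot_in(rmB)"]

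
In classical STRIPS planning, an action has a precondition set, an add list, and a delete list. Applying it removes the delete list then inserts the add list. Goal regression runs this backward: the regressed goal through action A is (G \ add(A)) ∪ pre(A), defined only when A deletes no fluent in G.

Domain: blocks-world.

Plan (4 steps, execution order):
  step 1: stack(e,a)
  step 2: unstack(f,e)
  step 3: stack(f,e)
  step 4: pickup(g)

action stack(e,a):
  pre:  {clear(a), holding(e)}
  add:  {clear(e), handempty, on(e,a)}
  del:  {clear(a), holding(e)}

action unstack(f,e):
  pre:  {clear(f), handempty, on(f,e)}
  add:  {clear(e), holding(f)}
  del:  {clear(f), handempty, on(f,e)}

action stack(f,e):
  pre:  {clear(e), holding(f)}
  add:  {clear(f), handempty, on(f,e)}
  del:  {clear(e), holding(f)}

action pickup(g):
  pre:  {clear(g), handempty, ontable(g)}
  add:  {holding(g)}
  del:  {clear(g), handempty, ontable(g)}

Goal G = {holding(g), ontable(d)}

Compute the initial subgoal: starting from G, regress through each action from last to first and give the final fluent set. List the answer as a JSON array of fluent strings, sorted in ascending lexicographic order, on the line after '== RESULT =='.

Work backward from the goal:
  through step 4 (pickup(g)): drop {holding(g)}, keep {ontable(d)}, require {clear(g), handempty, ontable(g)}
    → {clear(g), handempty, ontable(d), ontable(g)}
  through step 3 (stack(f,e)): drop {handempty}, keep {clear(g), ontable(d), ontable(g)}, require {clear(e), holding(f)}
    → {clear(e), clear(g), holding(f), ontable(d), ontable(g)}
  through step 2 (unstack(f,e)): drop {clear(e), holding(f)}, keep {clear(g), ontable(d), ontable(g)}, require {clear(f), handempty, on(f,e)}
    → {clear(f), clear(g), handempty, on(f,e), ontable(d), ontable(g)}
  through step 1 (stack(e,a)): drop {handempty}, keep {clear(f), clear(g), on(f,e), ontable(d), ontable(g)}, require {clear(a), holding(e)}
    → {clear(a), clear(f), clear(g), holding(e), on(f,e), ontable(d), ontable(g)}

== RESULT ==
["clear(a)", "clear(f)", "clear(g)", "holding(e)", "on(f,e)", "ontable(d)", "ontable(g)"]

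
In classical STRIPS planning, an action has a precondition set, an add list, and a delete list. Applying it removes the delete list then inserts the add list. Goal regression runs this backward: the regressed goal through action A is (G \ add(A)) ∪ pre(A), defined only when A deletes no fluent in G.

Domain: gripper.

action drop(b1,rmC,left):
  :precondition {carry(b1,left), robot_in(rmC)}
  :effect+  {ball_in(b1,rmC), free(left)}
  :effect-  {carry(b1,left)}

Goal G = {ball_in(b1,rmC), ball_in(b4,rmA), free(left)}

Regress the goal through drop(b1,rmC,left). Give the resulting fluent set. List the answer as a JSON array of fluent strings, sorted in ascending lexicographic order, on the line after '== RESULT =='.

Compute (G \ add) ∪ pre:
  G ∩ del = {}  (empty — regression defined)
  G \ add = {ball_in(b1,rmC), ball_in(b4,rmA), free(left)} \ {ball_in(b1,rmC), free(left)} = {ball_in(b4,rmA)}
  ∪ pre   = {ball_in(b4,rmA)} ∪ {carry(b1,left), robot_in(rmC)}
          = {ball_in(b4,rmA), carry(b1,left), robot_in(rmC)}

== RESULT ==
["ball_in(b4,rmA)", "carry(b1,left)", "robot_in(rmC)"]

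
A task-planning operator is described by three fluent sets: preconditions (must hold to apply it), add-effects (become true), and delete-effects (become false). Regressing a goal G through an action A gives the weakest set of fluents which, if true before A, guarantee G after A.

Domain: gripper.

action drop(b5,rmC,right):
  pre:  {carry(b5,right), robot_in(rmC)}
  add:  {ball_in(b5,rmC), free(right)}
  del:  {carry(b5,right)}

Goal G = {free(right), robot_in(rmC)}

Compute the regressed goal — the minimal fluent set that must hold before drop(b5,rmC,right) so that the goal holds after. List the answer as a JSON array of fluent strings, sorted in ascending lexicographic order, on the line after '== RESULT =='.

Regress:
  G ∩ del = {}  (empty — regression defined)
  G \ add = {free(right), robot_in(rmC)} \ {ball_in(b5,rmC), free(right)} = {robot_in(rmC)}
  ∪ pre   = {robot_in(rmC)} ∪ {carry(b5,right), robot_in(rmC)}
          = {carry(b5,right), robot_in(rmC)}

== RESULT ==
["carry(b5,right)", "robot_in(rmC)"]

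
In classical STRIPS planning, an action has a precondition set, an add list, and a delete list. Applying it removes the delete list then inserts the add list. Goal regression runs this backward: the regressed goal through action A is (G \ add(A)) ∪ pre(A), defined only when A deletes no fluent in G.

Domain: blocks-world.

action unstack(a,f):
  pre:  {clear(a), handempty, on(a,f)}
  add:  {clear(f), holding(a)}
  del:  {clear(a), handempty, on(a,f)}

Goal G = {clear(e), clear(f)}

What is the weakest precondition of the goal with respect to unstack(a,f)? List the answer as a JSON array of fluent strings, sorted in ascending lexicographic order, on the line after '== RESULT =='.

Regress:
  G ∩ del = {}  (empty — regression defined)
  G \ add = {clear(e), clear(f)} \ {clear(f), holding(a)} = {clear(e)}
  ∪ pre   = {clear(e)} ∪ {clear(a), handempty, on(a,f)}
          = {clear(a), clear(e), handempty, on(a,f)}

== RESULT ==
["clear(a)", "clear(e)", "handempty", "on(a,f)"]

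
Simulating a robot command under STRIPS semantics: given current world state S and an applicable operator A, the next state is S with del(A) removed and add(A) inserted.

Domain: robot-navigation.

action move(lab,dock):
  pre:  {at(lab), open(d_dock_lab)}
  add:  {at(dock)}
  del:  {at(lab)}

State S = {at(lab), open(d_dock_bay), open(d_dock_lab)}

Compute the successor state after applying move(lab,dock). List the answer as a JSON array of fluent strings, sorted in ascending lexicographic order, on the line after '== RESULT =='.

Progress:
  pre ⊆ S: {at(lab), open(d_dock_lab)} ⊆ S  — applicable
  S \ del = {open(d_dock_bay), open(d_dock_lab)}
  ∪ add   = {at(dock), open(d_dock_bay), open(d_dock_lab)}

== RESULT ==
["at(dock)", "open(d_dock_bay)", "open(d_dock_lab)"]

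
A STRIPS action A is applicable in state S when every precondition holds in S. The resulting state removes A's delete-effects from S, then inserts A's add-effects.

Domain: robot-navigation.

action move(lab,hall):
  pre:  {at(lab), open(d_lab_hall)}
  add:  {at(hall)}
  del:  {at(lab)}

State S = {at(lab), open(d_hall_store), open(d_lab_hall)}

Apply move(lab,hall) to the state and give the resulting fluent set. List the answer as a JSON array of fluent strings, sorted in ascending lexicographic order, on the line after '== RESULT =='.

Compute (S \ del) ∪ add:
  pre ⊆ S: {at(lab), open(d_lab_hall)} ⊆ S  — applicable
  S \ del = {open(d_hall_store), open(d_lab_hall)}
  ∪ add   = {at(hall), open(d_hall_store), open(d_lab_hall)}

== RESULT ==
["at(hall)", "open(d_hall_store)", "open(d_lab_hall)"]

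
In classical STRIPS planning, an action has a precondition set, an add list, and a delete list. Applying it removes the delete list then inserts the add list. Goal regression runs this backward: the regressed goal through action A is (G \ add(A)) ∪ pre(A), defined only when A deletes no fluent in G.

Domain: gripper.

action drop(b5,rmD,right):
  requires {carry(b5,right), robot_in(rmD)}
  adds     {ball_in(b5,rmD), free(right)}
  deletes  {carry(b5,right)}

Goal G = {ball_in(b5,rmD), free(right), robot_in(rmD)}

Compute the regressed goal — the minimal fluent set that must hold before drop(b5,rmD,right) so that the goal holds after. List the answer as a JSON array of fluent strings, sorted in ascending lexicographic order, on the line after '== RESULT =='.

Compute (G \ add) ∪ pre:
  G ∩ del = {}  (empty — regression defined)
  G \ add = {ball_in(b5,rmD), free(right), robot_in(rmD)} \ {ball_in(b5,rmD), free(right)} = {robot_in(rmD)}
  ∪ pre   = {robot_in(rmD)} ∪ {carry(b5,right), robot_in(rmD)}
          = {carry(b5,right), robot_in(rmD)}

== RESULT ==
["carry(b5,right)", "robot_in(rmD)"]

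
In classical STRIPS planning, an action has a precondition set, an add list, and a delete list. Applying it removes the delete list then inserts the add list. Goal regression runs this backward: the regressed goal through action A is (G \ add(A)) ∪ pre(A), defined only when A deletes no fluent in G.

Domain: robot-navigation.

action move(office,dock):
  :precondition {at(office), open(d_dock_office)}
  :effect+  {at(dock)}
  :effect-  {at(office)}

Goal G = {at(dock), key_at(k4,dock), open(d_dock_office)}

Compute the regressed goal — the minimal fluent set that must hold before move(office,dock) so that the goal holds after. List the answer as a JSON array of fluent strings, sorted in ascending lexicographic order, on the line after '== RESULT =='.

Compute (G \ add) ∪ pre:
  G ∩ del = {}  (empty — regression defined)
  G \ add = {at(dock), key_at(k4,dock), open(d_dock_office)} \ {at(dock)} = {key_at(k4,dock), open(d_dock_office)}
  ∪ pre   = {key_at(k4,dock), open(d_dock_office)} ∪ {at(office), open(d_dock_office)}
          = {at(office), key_at(k4,dock), open(d_dock_office)}

== RESULT ==
["at(office)", "key_at(k4,dock)", "open(d_dock_office)"]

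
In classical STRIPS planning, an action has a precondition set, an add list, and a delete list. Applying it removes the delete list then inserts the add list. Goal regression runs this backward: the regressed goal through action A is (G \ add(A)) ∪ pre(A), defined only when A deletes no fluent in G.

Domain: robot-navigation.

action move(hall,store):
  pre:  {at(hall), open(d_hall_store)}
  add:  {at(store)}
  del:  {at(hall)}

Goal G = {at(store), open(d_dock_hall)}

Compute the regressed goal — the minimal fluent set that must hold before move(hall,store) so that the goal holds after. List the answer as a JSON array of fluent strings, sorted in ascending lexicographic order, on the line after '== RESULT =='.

Compute (G \ add) ∪ pre:
  G ∩ del = {}  (empty — regression defined)
  G \ add = {at(store), open(d_dock_hall)} \ {at(store)} = {open(d_dock_hall)}
  ∪ pre   = {open(d_dock_hall)} ∪ {at(hall), open(d_hall_store)}
          = {at(hall), open(d_dock_hall), open(d_hall_store)}

== RESULT ==
["at(hall)", "open(d_dock_hall)", "open(d_hall_store)"]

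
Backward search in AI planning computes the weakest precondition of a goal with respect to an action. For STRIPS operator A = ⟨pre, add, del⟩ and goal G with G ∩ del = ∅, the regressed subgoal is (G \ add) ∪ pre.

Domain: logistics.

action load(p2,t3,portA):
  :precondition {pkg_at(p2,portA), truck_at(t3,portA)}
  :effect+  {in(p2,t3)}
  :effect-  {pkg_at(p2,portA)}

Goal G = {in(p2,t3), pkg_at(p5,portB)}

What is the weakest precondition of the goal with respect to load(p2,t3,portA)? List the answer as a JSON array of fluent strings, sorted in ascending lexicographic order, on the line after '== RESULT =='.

Compute (G \ add) ∪ pre:
  G ∩ del = {}  (empty — regression defined)
  G \ add = {in(p2,t3), pkg_at(p5,portB)} \ {in(p2,t3)} = {pkg_at(p5,portB)}
  ∪ pre   = {pkg_at(p5,portB)} ∪ {pkg_at(p2,portA), truck_at(t3,portA)}
          = {pkg_at(p2,portA), pkg_at(p5,portB), truck_at(t3,portA)}

== RESULT ==
["pkg_at(p2,portA)", "pkg_at(p5,portB)", "truck_at(t3,portA)"]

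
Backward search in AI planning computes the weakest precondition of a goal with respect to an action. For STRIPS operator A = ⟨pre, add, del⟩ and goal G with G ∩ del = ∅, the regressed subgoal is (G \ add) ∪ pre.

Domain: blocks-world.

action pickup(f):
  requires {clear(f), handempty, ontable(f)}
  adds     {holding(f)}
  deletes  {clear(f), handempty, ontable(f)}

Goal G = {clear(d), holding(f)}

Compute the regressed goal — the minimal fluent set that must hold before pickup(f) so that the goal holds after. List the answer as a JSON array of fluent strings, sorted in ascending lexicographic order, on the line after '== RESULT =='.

Regress:
  G ∩ del = {}  (empty — regression defined)
  G \ add = {clear(d), holding(f)} \ {holding(f)} = {clear(d)}
  ∪ pre   = {clear(d)} ∪ {clear(f), handempty, ontable(f)}
          = {clear(d), clear(f), handempty, ontable(f)}

== RESULT ==
["clear(d)", "clear(f)", "handempty", "ontable(f)"]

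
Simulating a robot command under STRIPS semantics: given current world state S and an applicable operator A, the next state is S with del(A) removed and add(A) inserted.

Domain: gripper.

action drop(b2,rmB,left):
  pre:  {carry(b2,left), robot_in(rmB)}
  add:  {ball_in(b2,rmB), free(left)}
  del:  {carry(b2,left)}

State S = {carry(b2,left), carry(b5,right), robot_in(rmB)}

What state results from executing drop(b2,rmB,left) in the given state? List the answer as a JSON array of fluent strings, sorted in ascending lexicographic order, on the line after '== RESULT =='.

Compute (S \ del) ∪ add:
  pre ⊆ S: {carry(b2,left), robot_in(rmB)} ⊆ S  — applicable
  S \ del = {carry(b5,right), robot_in(rmB)}
  ∪ add   = {ball_in(b2,rmB), carry(b5,right), free(left), robot_in(rmB)}

== RESULT ==
["ball_in(b2,rmB)", "carry(b5,right)", "free(left)", "robot_in(rmB)"]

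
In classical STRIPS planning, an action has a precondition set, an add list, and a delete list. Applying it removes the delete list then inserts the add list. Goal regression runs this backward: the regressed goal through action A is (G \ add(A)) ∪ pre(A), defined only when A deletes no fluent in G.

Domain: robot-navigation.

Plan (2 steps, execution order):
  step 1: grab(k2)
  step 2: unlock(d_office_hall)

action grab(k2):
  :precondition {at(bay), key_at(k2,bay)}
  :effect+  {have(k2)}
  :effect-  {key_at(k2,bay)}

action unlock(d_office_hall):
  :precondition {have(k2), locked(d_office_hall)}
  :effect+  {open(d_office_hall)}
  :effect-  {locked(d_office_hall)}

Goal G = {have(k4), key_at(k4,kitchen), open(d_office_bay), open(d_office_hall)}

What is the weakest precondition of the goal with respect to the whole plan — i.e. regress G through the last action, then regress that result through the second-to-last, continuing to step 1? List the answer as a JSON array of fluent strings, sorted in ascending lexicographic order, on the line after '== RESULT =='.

Work backward from the goal:
  through step 2 (unlock(d_office_hall)): drop {open(d_office_hall)}, keep {have(k4), key_at(k4,kitchen), open(d_office_bay)}, require {have(k2), locked(d_office_hall)}
    → {have(k2), have(k4), key_at(k4,kitchen), locked(d_office_hall), open(d_office_bay)}
  through step 1 (grab(k2)): drop {have(k2)}, keep {have(k4), key_at(k4,kitchen), locked(d_office_hall), open(d_office_bay)}, require {at(bay), key_at(k2,bay)}
    → {at(bay), have(k4), key_at(k2,bay), key_at(k4,kitchen), locked(d_office_hall), open(d_office_bay)}

== RESULT ==
["at(bay)", "have(k4)", "key_at(k2,bay)", "key_at(k4,kitchen)", "locked(d_office_hall)", "open(d_office_bay)"]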